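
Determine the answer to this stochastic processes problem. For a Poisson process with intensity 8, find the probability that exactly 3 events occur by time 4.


P(N(t)=k) = (lambda*t)^k * exp(-lambda*t) / k!
lambda*t = 32
= 32^3 * exp(-32) / 3!
= 32768 * 1.2664e-14 / 6
= 6.9163e-11

6.9163e-11


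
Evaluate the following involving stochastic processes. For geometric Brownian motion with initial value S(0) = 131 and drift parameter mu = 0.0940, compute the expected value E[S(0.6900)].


E[S(t)] = S(0) * exp(mu * t)
= 131 * exp(0.0940 * 0.6900)
= 131 * 1.0670
= 139.7783

139.7783


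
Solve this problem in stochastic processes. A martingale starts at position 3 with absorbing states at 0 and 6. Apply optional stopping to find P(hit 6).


By optional stopping theorem: E(M at tau) = M(0) = 3
P(hit 6)*6 + P(hit 0)*0 = 3
P(hit 6) = (3 - 0)/(6 - 0) = 1/2 = 0.5000

0.5000


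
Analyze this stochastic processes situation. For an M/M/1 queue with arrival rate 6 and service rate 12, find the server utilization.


rho = lambda/mu
= 6/12
= 0.5000

0.5000


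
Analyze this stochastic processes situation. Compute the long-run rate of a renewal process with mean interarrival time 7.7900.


Long-run renewal rate = 1/E(X)
= 1/7.7900
= 0.1284

0.1284


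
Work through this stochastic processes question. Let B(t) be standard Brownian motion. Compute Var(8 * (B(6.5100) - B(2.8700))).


Var(alpha*(B(t)-B(s))) = alpha^2 * (t-s)
= 8^2 * (6.5100 - 2.8700)
= 64 * 3.6400
= 232.9600

232.9600


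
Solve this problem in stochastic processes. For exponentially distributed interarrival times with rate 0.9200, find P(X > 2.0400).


P(X > t) = exp(-lambda * t)
= exp(-0.9200 * 2.0400)
= exp(-1.8768) = 0.1531

0.1531


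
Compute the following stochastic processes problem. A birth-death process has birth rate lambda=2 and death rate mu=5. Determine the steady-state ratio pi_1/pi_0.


For birth-death process, pi_n/pi_0 = (lambda/mu)^n
= (2/5)^1
= 0.4000

0.4000


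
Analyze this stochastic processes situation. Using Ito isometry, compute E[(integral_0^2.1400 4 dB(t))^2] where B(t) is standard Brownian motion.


By Ito isometry: E[(int f dB)^2] = int f^2 dt
= 4^2 * 2.1400
= 16 * 2.1400 = 34.2400

34.2400


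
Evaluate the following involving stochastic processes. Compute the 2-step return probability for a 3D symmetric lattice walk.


P(return in 2 steps) = P(reverse first step) = 1/(2d)
= 1/6
= 0.1667

0.1667


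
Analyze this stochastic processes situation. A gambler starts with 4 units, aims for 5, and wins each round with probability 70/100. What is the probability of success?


Gambler's ruin formula:
r = q/p = 0.3000/0.7000 = 0.4286
P(win) = (1 - r^i)/(1 - r^N)
= (1 - 0.4286^4)/(1 - 0.4286^5)
= 0.9804

0.9804


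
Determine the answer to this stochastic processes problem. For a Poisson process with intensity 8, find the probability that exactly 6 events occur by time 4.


P(N(t)=k) = (lambda*t)^k * exp(-lambda*t) / k!
lambda*t = 32
= 32^6 * exp(-32) / 6!
= 1073741824 * 1.2664e-14 / 720
= 1.8886e-08

1.8886e-08


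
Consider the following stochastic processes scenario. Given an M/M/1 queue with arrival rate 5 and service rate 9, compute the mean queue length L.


rho = 5/9 = 0.5556
L = rho/(1-rho)
= 0.5556/0.4444
= 1.2500

1.2500


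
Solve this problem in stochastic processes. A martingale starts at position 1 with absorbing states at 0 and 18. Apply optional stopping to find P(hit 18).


By optional stopping theorem: E(M at tau) = M(0) = 1
P(hit 18)*18 + P(hit 0)*0 = 1
P(hit 18) = (1 - 0)/(18 - 0) = 1/18 = 0.0556

0.0556


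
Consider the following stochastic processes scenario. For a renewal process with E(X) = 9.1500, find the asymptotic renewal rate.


Long-run renewal rate = 1/E(X)
= 1/9.1500
= 0.1093

0.1093


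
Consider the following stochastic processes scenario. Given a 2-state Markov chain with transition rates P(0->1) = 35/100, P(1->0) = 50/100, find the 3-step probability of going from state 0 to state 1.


Computing P^3 by matrix multiplication.
P = [[0.6500, 0.3500], [0.5000, 0.5000]]
After raising P to the power 3:
P^3(0,1) = 0.4104

0.4104


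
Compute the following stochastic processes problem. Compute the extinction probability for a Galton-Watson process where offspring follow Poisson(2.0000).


Since mu = 2.0000 > 1, extinction prob q < 1.
Solve s = exp(mu*(s-1)) iteratively.
q = 0.2032

0.2032


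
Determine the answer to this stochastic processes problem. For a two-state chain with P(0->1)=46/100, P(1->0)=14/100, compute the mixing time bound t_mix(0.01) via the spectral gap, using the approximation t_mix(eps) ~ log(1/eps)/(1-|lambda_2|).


lambda_2 = |1 - p01 - p10| = |1 - 0.4600 - 0.1400| = 0.4000
t_mix ~ log(1/eps)/(1 - |lambda_2|)
= log(100)/(1 - 0.4000) = 4.6052/0.6000
= 7.6753

7.6753


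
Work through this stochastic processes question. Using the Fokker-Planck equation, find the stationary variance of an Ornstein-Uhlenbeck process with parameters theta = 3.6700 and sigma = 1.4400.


Stationary variance = sigma^2 / (2*theta)
= 1.4400^2 / (2*3.6700)
= 2.0736 / 7.3400
= 0.2825

0.2825


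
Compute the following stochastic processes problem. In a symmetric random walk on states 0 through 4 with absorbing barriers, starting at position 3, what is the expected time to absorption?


For symmetric RW on 0,...,N with absorbing barriers, E(i) = i*(N-i)
E(3) = 3 * 1 = 3

3


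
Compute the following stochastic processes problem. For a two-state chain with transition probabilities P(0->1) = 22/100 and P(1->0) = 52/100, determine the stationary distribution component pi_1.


Stationary distribution: pi_0 = p10/(p01+p10), pi_1 = p01/(p01+p10)
p01 = 0.2200, p10 = 0.5200
pi_1 = 0.2973

0.2973


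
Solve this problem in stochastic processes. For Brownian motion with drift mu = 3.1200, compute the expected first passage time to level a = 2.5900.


Expected first passage time = a/mu
= 2.5900/3.1200
= 0.8301

0.8301


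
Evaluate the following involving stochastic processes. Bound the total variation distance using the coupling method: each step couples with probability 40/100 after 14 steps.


TV distance bound <= (1-delta)^n
= (1 - 0.4000)^14
= 0.6000^14
= 7.8364e-04

7.8364e-04


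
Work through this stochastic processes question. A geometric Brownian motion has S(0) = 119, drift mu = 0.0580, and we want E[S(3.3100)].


E[S(t)] = S(0) * exp(mu * t)
= 119 * exp(0.0580 * 3.3100)
= 119 * 1.2116
= 144.1859

144.1859


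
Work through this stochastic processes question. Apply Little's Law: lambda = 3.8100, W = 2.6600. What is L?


Little's Law: L = lambda * W
= 3.8100 * 2.6600
= 10.1346

10.1346


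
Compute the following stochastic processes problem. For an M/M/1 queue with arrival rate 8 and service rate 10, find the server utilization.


rho = lambda/mu
= 8/10
= 0.8000

0.8000


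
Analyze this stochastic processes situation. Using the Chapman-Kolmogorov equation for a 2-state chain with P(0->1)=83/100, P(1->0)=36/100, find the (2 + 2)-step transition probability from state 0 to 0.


P^4 = P^2 * P^2
Computing via matrix multiplication of the transition matrix.
Entry (0,0) of P^4 = 0.3034

0.3034


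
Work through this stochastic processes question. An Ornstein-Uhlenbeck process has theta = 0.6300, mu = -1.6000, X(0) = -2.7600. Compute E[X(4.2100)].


E[X(t)] = mu + (X(0) - mu)*exp(-theta*t)
= -1.6000 + (-2.7600 - -1.6000)*exp(-0.6300*4.2100)
= -1.6000 + -1.1600 * 0.0705
= -1.6818

-1.6818


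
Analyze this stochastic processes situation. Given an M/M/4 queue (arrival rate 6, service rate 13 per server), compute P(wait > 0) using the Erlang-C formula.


a = lambda/mu = 0.4615
rho = a/c = 0.1154
Erlang-C formula applied:
C(c,a) = 0.0013

0.0013


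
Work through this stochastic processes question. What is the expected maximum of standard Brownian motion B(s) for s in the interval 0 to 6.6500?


E(max B(s)) = sqrt(2t/pi)
= sqrt(2*6.6500/pi)
= sqrt(4.2335)
= 2.0576

2.0576


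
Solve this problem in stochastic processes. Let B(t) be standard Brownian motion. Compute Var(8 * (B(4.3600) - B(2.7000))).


Var(alpha*(B(t)-B(s))) = alpha^2 * (t-s)
= 8^2 * (4.3600 - 2.7000)
= 64 * 1.6600
= 106.2400

106.2400


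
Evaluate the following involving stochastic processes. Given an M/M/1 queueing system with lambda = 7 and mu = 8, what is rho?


rho = lambda/mu
= 7/8
= 0.8750

0.8750


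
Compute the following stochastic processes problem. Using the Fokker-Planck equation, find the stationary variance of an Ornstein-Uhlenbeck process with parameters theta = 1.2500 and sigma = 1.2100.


Stationary variance = sigma^2 / (2*theta)
= 1.2100^2 / (2*1.2500)
= 1.4641 / 2.5000
= 0.5856

0.5856


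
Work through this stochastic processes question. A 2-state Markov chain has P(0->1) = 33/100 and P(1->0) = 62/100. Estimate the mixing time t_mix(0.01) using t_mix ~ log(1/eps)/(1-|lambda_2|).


lambda_2 = |1 - p01 - p10| = |1 - 0.3300 - 0.6200| = 0.0500
t_mix ~ log(1/eps)/(1 - |lambda_2|)
= log(100)/(1 - 0.0500) = 4.6052/0.9500
= 4.8475

4.8475


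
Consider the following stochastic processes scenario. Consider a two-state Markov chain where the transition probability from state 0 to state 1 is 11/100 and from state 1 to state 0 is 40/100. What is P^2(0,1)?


Computing P^2 by matrix multiplication.
P = [[0.8900, 0.1100], [0.4000, 0.6000]]
After raising P to the power 2:
P^2(0,1) = 0.1639

0.1639


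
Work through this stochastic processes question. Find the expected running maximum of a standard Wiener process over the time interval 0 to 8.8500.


E(max B(s)) = sqrt(2t/pi)
= sqrt(2*8.8500/pi)
= sqrt(5.6341)
= 2.3736

2.3736


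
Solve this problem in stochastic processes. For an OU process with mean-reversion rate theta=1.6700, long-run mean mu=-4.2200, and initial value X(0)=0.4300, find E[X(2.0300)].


E[X(t)] = mu + (X(0) - mu)*exp(-theta*t)
= -4.2200 + (0.4300 - -4.2200)*exp(-1.6700*2.0300)
= -4.2200 + 4.6500 * 0.0337
= -4.0633

-4.0633


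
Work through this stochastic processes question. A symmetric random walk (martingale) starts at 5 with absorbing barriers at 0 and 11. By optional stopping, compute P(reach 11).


By optional stopping theorem: E(M at tau) = M(0) = 5
P(hit 11)*11 + P(hit 0)*0 = 5
P(hit 11) = (5 - 0)/(11 - 0) = 5/11 = 0.4545

0.4545


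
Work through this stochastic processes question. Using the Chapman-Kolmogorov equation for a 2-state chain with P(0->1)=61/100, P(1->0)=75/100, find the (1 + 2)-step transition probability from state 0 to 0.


P^3 = P^1 * P^2
Computing via matrix multiplication of the transition matrix.
Entry (0,0) of P^3 = 0.5305

0.5305


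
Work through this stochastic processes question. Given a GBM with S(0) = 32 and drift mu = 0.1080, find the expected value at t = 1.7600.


E[S(t)] = S(0) * exp(mu * t)
= 32 * exp(0.1080 * 1.7600)
= 32 * 1.2093
= 38.6991

38.6991


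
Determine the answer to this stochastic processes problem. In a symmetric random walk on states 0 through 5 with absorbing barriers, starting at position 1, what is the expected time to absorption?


For symmetric RW on 0,...,N with absorbing barriers, E(i) = i*(N-i)
E(1) = 1 * 4 = 4

4


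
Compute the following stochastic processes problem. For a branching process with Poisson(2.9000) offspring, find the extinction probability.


Since mu = 2.9000 > 1, extinction prob q < 1.
Solve s = exp(mu*(s-1)) iteratively.
q = 0.0668

0.0668


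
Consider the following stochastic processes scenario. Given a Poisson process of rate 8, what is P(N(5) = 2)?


P(N(t)=k) = (lambda*t)^k * exp(-lambda*t) / k!
lambda*t = 40
= 40^2 * exp(-40) / 2!
= 1600 * 4.2484e-18 / 2
= 3.3987e-15

3.3987e-15


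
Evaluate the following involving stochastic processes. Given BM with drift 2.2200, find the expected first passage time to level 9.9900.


Expected first passage time = a/mu
= 9.9900/2.2200
= 4.5000

4.5000


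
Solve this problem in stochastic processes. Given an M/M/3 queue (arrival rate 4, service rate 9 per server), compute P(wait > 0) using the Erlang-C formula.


a = lambda/mu = 0.4444
rho = a/c = 0.1481
Erlang-C formula applied:
C(c,a) = 0.0110

0.0110


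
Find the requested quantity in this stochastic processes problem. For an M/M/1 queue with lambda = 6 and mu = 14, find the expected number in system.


rho = 6/14 = 0.4286
L = rho/(1-rho)
= 0.4286/0.5714
= 0.7500

0.7500


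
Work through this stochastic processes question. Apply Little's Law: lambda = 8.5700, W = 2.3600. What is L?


Little's Law: L = lambda * W
= 8.5700 * 2.3600
= 20.2252

20.2252


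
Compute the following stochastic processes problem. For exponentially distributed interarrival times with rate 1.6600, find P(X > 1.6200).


P(X > t) = exp(-lambda * t)
= exp(-1.6600 * 1.6200)
= exp(-2.6892) = 0.0679

0.0679


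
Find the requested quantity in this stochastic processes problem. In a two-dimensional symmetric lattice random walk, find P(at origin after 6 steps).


P = C(6,3)^2 / 4^6
= 20^2 / 4096
= 400 / 4096
= 0.0977

0.0977


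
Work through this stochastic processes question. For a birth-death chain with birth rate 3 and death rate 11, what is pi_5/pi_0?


For birth-death process, pi_n/pi_0 = (lambda/mu)^n
= (3/11)^5
= 0.0015

0.0015


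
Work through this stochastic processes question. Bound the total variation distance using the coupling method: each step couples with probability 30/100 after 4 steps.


TV distance bound <= (1-delta)^n
= (1 - 0.3000)^4
= 0.7000^4
= 0.2401

0.2401


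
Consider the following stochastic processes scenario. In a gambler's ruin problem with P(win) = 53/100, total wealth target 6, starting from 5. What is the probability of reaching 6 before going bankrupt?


Gambler's ruin formula:
r = q/p = 0.4700/0.5300 = 0.8868
P(win) = (1 - r^i)/(1 - r^N)
= (1 - 0.8868^5)/(1 - 0.8868^6)
= 0.8791

0.8791


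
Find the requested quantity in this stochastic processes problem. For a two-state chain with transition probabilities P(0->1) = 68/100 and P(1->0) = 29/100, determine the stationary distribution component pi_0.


Stationary distribution: pi_0 = p10/(p01+p10), pi_1 = p01/(p01+p10)
p01 = 0.6800, p10 = 0.2900
pi_0 = 0.2990

0.2990


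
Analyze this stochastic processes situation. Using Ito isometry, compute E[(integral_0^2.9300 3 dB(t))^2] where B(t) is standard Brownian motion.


By Ito isometry: E[(int f dB)^2] = int f^2 dt
= 3^2 * 2.9300
= 9 * 2.9300 = 26.3700

26.3700


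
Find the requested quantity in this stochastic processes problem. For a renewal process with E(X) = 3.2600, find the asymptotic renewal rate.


Long-run renewal rate = 1/E(X)
= 1/3.2600
= 0.3067

0.3067


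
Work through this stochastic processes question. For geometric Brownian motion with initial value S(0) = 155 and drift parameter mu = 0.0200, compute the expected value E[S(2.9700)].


E[S(t)] = S(0) * exp(mu * t)
= 155 * exp(0.0200 * 2.9700)
= 155 * 1.0612
= 164.4859

164.4859


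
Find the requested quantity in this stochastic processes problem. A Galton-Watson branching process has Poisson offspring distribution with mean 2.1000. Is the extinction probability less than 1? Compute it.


Since mu = 2.1000 > 1, extinction prob q < 1.
Solve s = exp(mu*(s-1)) iteratively.
q = 0.1779

0.1779


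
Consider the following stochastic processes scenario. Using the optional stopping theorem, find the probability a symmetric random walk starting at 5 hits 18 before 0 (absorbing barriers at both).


By optional stopping theorem: E(M at tau) = M(0) = 5
P(hit 18)*18 + P(hit 0)*0 = 5
P(hit 18) = (5 - 0)/(18 - 0) = 5/18 = 0.2778

0.2778


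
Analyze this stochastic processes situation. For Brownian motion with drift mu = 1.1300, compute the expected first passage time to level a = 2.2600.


Expected first passage time = a/mu
= 2.2600/1.1300
= 2.0000

2.0000


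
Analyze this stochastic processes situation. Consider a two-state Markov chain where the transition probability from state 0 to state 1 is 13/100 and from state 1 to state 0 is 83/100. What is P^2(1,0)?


Computing P^2 by matrix multiplication.
P = [[0.8700, 0.1300], [0.8300, 0.1700]]
After raising P to the power 2:
P^2(1,0) = 0.8632

0.8632


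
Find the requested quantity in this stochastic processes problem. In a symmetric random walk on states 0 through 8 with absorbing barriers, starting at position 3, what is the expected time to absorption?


For symmetric RW on 0,...,N with absorbing barriers, E(i) = i*(N-i)
E(3) = 3 * 5 = 15

15


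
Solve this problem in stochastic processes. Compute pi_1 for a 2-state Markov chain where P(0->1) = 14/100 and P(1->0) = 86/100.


Stationary distribution: pi_0 = p10/(p01+p10), pi_1 = p01/(p01+p10)
p01 = 0.1400, p10 = 0.8600
pi_1 = 0.1400

0.1400


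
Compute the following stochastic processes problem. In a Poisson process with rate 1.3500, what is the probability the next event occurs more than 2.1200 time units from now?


P(X > t) = exp(-lambda * t)
= exp(-1.3500 * 2.1200)
= exp(-2.8620) = 0.0572

0.0572


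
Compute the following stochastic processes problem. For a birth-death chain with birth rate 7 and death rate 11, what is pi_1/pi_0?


For birth-death process, pi_n/pi_0 = (lambda/mu)^n
= (7/11)^1
= 0.6364

0.6364


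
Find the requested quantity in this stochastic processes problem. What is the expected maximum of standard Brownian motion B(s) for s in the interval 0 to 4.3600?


E(max B(s)) = sqrt(2t/pi)
= sqrt(2*4.3600/pi)
= sqrt(2.7757)
= 1.6660

1.6660


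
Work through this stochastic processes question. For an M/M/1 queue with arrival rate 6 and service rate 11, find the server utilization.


rho = lambda/mu
= 6/11
= 0.5455

0.5455


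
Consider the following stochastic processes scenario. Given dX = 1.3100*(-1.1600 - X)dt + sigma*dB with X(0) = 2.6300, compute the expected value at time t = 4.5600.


E[X(t)] = mu + (X(0) - mu)*exp(-theta*t)
= -1.1600 + (2.6300 - -1.1600)*exp(-1.3100*4.5600)
= -1.1600 + 3.7900 * 0.0025
= -1.1504

-1.1504


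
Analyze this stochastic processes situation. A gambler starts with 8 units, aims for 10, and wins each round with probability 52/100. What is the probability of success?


Gambler's ruin formula:
r = q/p = 0.4800/0.5200 = 0.9231
P(win) = (1 - r^i)/(1 - r^N)
= (1 - 0.9231^8)/(1 - 0.9231^10)
= 0.8584

0.8584


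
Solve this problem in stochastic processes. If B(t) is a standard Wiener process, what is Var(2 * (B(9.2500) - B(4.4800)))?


Var(alpha*(B(t)-B(s))) = alpha^2 * (t-s)
= 2^2 * (9.2500 - 4.4800)
= 4 * 4.7700
= 19.0800

19.0800


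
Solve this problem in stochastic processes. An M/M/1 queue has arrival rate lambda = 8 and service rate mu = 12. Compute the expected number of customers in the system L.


rho = 8/12 = 0.6667
L = rho/(1-rho)
= 0.6667/0.3333
= 2.0000

2.0000


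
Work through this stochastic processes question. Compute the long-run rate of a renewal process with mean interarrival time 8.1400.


Long-run renewal rate = 1/E(X)
= 1/8.1400
= 0.1229

0.1229


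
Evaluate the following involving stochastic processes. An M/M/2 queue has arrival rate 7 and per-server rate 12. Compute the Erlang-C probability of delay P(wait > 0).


a = lambda/mu = 0.5833
rho = a/c = 0.2917
Erlang-C formula applied:
C(c,a) = 0.1317

0.1317


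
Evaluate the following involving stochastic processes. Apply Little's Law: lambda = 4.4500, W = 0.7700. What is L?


Little's Law: L = lambda * W
= 4.4500 * 0.7700
= 3.4265

3.4265


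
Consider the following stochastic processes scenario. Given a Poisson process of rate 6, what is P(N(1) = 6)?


P(N(t)=k) = (lambda*t)^k * exp(-lambda*t) / k!
lambda*t = 6
= 6^6 * exp(-6) / 6!
= 46656 * 0.0025 / 720
= 0.1606

0.1606


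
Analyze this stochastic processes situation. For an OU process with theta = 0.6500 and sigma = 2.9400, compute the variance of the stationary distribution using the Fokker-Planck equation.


Stationary variance = sigma^2 / (2*theta)
= 2.9400^2 / (2*0.6500)
= 8.6436 / 1.3000
= 6.6489

6.6489


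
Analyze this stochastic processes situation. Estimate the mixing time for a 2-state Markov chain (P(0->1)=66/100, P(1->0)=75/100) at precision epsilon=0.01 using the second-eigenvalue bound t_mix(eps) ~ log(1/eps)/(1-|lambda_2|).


lambda_2 = |1 - p01 - p10| = |1 - 0.6600 - 0.7500| = 0.4100
t_mix ~ log(1/eps)/(1 - |lambda_2|)
= log(100)/(1 - 0.4100) = 4.6052/0.5900
= 7.8054

7.8054


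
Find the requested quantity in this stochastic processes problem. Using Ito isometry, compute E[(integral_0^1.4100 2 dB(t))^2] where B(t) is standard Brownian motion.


By Ito isometry: E[(int f dB)^2] = int f^2 dt
= 2^2 * 1.4100
= 4 * 1.4100 = 5.6400

5.6400


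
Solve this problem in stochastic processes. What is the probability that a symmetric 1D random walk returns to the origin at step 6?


P(S(6) = 0) = C(6,3) / 4^3
= 20 / 64
= 0.3125

0.3125


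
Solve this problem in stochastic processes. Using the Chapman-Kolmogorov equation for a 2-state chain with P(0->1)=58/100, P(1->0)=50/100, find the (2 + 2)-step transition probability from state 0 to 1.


P^4 = P^2 * P^2
Computing via matrix multiplication of the transition matrix.
Entry (0,1) of P^4 = 0.5370

0.5370


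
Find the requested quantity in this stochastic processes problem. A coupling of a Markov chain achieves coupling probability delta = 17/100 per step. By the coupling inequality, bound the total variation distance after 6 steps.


TV distance bound <= (1-delta)^n
= (1 - 0.1700)^6
= 0.8300^6
= 0.3269

0.3269


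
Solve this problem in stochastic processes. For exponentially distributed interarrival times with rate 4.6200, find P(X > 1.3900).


P(X > t) = exp(-lambda * t)
= exp(-4.6200 * 1.3900)
= exp(-6.4218) = 0.0016

0.0016


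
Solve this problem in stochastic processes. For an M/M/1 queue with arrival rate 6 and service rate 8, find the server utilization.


rho = lambda/mu
= 6/8
= 0.7500

0.7500


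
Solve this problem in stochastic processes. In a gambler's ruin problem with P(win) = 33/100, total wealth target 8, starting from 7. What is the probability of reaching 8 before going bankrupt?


Gambler's ruin formula:
r = q/p = 0.6700/0.3300 = 2.0303
P(win) = (1 - r^i)/(1 - r^N)
= (1 - 2.0303^7)/(1 - 2.0303^8)
= 0.4908

0.4908


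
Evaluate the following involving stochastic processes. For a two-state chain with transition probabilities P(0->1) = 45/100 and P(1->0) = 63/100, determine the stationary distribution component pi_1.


Stationary distribution: pi_0 = p10/(p01+p10), pi_1 = p01/(p01+p10)
p01 = 0.4500, p10 = 0.6300
pi_1 = 0.4167

0.4167


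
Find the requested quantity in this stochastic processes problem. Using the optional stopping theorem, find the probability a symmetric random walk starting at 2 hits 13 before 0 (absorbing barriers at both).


By optional stopping theorem: E(M at tau) = M(0) = 2
P(hit 13)*13 + P(hit 0)*0 = 2
P(hit 13) = (2 - 0)/(13 - 0) = 2/13 = 0.1538

0.1538


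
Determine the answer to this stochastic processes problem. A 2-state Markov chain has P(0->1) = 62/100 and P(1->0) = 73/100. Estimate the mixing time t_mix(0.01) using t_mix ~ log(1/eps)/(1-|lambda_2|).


lambda_2 = |1 - p01 - p10| = |1 - 0.6200 - 0.7300| = 0.3500
t_mix ~ log(1/eps)/(1 - |lambda_2|)
= log(100)/(1 - 0.3500) = 4.6052/0.6500
= 7.0849

7.0849


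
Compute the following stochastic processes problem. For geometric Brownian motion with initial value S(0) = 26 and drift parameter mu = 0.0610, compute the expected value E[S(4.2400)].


E[S(t)] = S(0) * exp(mu * t)
= 26 * exp(0.0610 * 4.2400)
= 26 * 1.2952
= 33.6744

33.6744


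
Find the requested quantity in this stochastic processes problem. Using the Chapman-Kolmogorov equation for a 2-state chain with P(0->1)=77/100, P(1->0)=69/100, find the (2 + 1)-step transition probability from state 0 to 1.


P^3 = P^2 * P^1
Computing via matrix multiplication of the transition matrix.
Entry (0,1) of P^3 = 0.5787

0.5787


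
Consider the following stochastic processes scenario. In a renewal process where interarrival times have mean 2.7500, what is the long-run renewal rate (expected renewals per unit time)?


Long-run renewal rate = 1/E(X)
= 1/2.7500
= 0.3636

0.3636


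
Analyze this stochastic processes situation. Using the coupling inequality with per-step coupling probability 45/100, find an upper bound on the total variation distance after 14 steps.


TV distance bound <= (1-delta)^n
= (1 - 0.4500)^14
= 0.5500^14
= 2.3178e-04

2.3178e-04


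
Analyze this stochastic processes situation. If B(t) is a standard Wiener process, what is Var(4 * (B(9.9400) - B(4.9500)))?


Var(alpha*(B(t)-B(s))) = alpha^2 * (t-s)
= 4^2 * (9.9400 - 4.9500)
= 16 * 4.9900
= 79.8400

79.8400


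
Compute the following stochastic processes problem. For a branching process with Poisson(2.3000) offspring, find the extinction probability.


Since mu = 2.3000 > 1, extinction prob q < 1.
Solve s = exp(mu*(s-1)) iteratively.
q = 0.1376

0.1376


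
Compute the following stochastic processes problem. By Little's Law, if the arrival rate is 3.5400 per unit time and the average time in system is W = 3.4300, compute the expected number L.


Little's Law: L = lambda * W
= 3.5400 * 3.4300
= 12.1422

12.1422


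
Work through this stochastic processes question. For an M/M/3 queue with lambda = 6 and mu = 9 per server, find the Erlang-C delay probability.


a = lambda/mu = 0.6667
rho = a/c = 0.2222
Erlang-C formula applied:
C(c,a) = 0.0325

0.0325


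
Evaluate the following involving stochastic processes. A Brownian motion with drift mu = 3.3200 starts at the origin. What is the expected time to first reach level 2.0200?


Expected first passage time = a/mu
= 2.0200/3.3200
= 0.6084

0.6084


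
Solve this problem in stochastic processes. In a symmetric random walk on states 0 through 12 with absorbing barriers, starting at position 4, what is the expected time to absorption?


For symmetric RW on 0,...,N with absorbing barriers, E(i) = i*(N-i)
E(4) = 4 * 8 = 32

32


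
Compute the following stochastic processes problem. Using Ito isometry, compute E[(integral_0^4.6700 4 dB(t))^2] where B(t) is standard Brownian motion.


By Ito isometry: E[(int f dB)^2] = int f^2 dt
= 4^2 * 4.6700
= 16 * 4.6700 = 74.7200

74.7200


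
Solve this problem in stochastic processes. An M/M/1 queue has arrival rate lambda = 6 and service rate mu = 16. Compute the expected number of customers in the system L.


rho = 6/16 = 0.3750
L = rho/(1-rho)
= 0.3750/0.6250
= 0.6000

0.6000


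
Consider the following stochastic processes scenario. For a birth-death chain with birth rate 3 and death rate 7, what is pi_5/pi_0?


For birth-death process, pi_n/pi_0 = (lambda/mu)^n
= (3/7)^5
= 0.0145

0.0145


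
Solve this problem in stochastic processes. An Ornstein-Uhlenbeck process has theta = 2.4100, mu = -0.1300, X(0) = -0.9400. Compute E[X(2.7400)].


E[X(t)] = mu + (X(0) - mu)*exp(-theta*t)
= -0.1300 + (-0.9400 - -0.1300)*exp(-2.4100*2.7400)
= -0.1300 + -0.8100 * 0.0014
= -0.1311

-0.1311


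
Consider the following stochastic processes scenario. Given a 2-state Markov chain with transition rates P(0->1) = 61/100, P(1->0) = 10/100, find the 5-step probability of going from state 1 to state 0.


Computing P^5 by matrix multiplication.
P = [[0.3900, 0.6100], [0.1000, 0.9000]]
After raising P to the power 5:
P^5(1,0) = 0.1406

0.1406


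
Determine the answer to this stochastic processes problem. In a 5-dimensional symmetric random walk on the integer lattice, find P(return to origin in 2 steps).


P(return in 2 steps) = P(reverse first step) = 1/(2d)
= 1/10
= 0.1000

0.1000


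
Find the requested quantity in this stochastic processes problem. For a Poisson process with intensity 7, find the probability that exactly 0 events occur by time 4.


P(N(t)=k) = (lambda*t)^k * exp(-lambda*t) / k!
lambda*t = 28
= 28^0 * exp(-28) / 0!
= 1 * 6.9144e-13 / 1
= 6.9144e-13

6.9144e-13


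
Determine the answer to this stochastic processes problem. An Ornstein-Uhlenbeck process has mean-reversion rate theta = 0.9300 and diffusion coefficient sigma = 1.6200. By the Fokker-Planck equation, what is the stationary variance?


Stationary variance = sigma^2 / (2*theta)
= 1.6200^2 / (2*0.9300)
= 2.6244 / 1.8600
= 1.4110

1.4110


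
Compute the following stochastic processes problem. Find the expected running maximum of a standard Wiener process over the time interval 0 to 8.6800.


E(max B(s)) = sqrt(2t/pi)
= sqrt(2*8.6800/pi)
= sqrt(5.5259)
= 2.3507

2.3507


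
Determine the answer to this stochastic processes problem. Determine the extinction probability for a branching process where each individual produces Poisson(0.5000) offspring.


Since mu = 0.5000 <= 1, extinction probability = 1.

1.0000


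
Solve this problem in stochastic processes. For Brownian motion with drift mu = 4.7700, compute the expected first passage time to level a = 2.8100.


Expected first passage time = a/mu
= 2.8100/4.7700
= 0.5891

0.5891


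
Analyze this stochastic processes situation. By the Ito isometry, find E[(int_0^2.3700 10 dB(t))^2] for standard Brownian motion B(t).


By Ito isometry: E[(int f dB)^2] = int f^2 dt
= 10^2 * 2.3700
= 100 * 2.3700 = 237.0000

237.0000


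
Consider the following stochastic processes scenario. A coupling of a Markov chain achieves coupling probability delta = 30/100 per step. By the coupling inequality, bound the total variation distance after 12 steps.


TV distance bound <= (1-delta)^n
= (1 - 0.3000)^12
= 0.7000^12
= 0.0138

0.0138


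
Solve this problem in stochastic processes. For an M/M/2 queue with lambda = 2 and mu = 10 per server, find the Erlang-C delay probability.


a = lambda/mu = 0.2000
rho = a/c = 0.1000
Erlang-C formula applied:
C(c,a) = 0.0182

0.0182


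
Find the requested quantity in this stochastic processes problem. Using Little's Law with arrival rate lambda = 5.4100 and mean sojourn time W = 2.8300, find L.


Little's Law: L = lambda * W
= 5.4100 * 2.8300
= 15.3103

15.3103


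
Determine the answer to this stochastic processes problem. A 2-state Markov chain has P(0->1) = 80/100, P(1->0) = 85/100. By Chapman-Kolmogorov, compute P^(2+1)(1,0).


P^3 = P^2 * P^1
Computing via matrix multiplication of the transition matrix.
Entry (1,0) of P^3 = 0.6566

0.6566


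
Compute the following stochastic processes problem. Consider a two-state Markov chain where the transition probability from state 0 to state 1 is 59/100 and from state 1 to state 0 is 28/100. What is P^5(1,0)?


Computing P^5 by matrix multiplication.
P = [[0.4100, 0.5900], [0.2800, 0.7200]]
After raising P to the power 5:
P^5(1,0) = 0.3218

0.3218


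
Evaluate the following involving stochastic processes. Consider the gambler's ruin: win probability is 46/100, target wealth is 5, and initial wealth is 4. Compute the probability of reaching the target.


Gambler's ruin formula:
r = q/p = 0.5400/0.4600 = 1.1739
P(win) = (1 - r^i)/(1 - r^N)
= (1 - 1.1739^4)/(1 - 1.1739^5)
= 0.7313

0.7313


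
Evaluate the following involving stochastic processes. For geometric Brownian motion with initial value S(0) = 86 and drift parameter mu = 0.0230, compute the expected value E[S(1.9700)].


E[S(t)] = S(0) * exp(mu * t)
= 86 * exp(0.0230 * 1.9700)
= 86 * 1.0464
= 89.9863

89.9863


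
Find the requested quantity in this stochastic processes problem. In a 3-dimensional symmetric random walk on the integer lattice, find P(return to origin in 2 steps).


P(return in 2 steps) = P(reverse first step) = 1/(2d)
= 1/6
= 0.1667

0.1667


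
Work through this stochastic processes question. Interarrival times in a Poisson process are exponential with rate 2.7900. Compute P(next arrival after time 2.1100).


P(X > t) = exp(-lambda * t)
= exp(-2.7900 * 2.1100)
= exp(-5.8869) = 0.0028

0.0028


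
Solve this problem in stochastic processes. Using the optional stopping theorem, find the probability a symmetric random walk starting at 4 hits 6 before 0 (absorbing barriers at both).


By optional stopping theorem: E(M at tau) = M(0) = 4
P(hit 6)*6 + P(hit 0)*0 = 4
P(hit 6) = (4 - 0)/(6 - 0) = 2/3 = 0.6667

0.6667


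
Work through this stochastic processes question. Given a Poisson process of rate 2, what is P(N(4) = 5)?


P(N(t)=k) = (lambda*t)^k * exp(-lambda*t) / k!
lambda*t = 8
= 8^5 * exp(-8) / 5!
= 32768 * 3.3546e-04 / 120
= 0.0916

0.0916


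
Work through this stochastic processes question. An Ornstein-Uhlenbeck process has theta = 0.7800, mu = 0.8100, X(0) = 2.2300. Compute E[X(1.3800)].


E[X(t)] = mu + (X(0) - mu)*exp(-theta*t)
= 0.8100 + (2.2300 - 0.8100)*exp(-0.7800*1.3800)
= 0.8100 + 1.4200 * 0.3408
= 1.2940

1.2940


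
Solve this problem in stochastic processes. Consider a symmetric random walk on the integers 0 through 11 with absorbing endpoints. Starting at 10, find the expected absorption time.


For symmetric RW on 0,...,N with absorbing barriers, E(i) = i*(N-i)
E(10) = 10 * 1 = 10

10


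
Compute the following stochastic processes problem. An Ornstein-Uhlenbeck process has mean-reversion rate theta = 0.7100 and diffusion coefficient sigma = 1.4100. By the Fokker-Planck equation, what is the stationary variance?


Stationary variance = sigma^2 / (2*theta)
= 1.4100^2 / (2*0.7100)
= 1.9881 / 1.4200
= 1.4001

1.4001


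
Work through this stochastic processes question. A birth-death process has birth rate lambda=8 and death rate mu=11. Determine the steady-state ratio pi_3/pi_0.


For birth-death process, pi_n/pi_0 = (lambda/mu)^n
= (8/11)^3
= 0.3847

0.3847


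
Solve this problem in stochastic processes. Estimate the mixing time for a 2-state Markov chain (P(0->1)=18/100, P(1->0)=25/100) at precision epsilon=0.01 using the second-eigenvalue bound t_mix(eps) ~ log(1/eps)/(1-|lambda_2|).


lambda_2 = |1 - p01 - p10| = |1 - 0.1800 - 0.2500| = 0.5700
t_mix ~ log(1/eps)/(1 - |lambda_2|)
= log(100)/(1 - 0.5700) = 4.6052/0.4300
= 10.7097

10.7097


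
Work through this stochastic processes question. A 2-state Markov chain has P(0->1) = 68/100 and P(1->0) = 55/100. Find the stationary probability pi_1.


Stationary distribution: pi_0 = p10/(p01+p10), pi_1 = p01/(p01+p10)
p01 = 0.6800, p10 = 0.5500
pi_1 = 0.5528

0.5528


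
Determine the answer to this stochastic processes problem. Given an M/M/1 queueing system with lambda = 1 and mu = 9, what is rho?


rho = lambda/mu
= 1/9
= 0.1111

0.1111


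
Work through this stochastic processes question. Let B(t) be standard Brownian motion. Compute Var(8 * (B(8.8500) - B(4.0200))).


Var(alpha*(B(t)-B(s))) = alpha^2 * (t-s)
= 8^2 * (8.8500 - 4.0200)
= 64 * 4.8300
= 309.1200

309.1200


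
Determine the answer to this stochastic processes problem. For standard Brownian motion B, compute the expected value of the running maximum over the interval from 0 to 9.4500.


E(max B(s)) = sqrt(2t/pi)
= sqrt(2*9.4500/pi)
= sqrt(6.0161)
= 2.4528

2.4528


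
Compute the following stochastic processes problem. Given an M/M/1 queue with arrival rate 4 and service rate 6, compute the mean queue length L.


rho = 4/6 = 0.6667
L = rho/(1-rho)
= 0.6667/0.3333
= 2.0000

2.0000


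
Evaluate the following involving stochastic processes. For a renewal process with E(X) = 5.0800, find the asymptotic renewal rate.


Long-run renewal rate = 1/E(X)
= 1/5.0800
= 0.1969

0.1969


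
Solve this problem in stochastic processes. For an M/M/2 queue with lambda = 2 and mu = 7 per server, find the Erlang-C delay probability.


a = lambda/mu = 0.2857
rho = a/c = 0.1429
Erlang-C formula applied:
C(c,a) = 0.0357

0.0357


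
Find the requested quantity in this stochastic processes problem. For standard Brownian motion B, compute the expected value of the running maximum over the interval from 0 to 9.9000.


E(max B(s)) = sqrt(2t/pi)
= sqrt(2*9.9000/pi)
= sqrt(6.3025)
= 2.5105

2.5105


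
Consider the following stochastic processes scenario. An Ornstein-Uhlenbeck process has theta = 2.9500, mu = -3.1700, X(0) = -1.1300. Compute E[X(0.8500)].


E[X(t)] = mu + (X(0) - mu)*exp(-theta*t)
= -3.1700 + (-1.1300 - -3.1700)*exp(-2.9500*0.8500)
= -3.1700 + 2.0400 * 0.0815
= -3.0038

-3.0038


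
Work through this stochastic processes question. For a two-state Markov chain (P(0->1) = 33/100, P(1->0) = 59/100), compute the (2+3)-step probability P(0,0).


P^5 = P^2 * P^3
Computing via matrix multiplication of the transition matrix.
Entry (0,0) of P^5 = 0.6413

0.6413


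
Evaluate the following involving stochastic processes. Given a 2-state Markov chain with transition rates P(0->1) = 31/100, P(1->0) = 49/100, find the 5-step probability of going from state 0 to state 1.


Computing P^5 by matrix multiplication.
P = [[0.6900, 0.3100], [0.4900, 0.5100]]
After raising P to the power 5:
P^5(0,1) = 0.3874

0.3874


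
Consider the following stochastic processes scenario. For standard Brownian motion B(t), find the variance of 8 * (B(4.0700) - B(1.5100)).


Var(alpha*(B(t)-B(s))) = alpha^2 * (t-s)
= 8^2 * (4.0700 - 1.5100)
= 64 * 2.5600
= 163.8400

163.8400


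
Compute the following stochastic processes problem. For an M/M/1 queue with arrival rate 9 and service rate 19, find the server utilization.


rho = lambda/mu
= 9/19
= 0.4737

0.4737


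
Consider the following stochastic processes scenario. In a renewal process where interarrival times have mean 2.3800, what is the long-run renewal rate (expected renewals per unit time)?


Long-run renewal rate = 1/E(X)
= 1/2.3800
= 0.4202

0.4202


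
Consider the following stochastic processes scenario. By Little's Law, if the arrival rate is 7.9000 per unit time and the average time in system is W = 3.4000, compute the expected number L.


Little's Law: L = lambda * W
= 7.9000 * 3.4000
= 26.8600

26.8600


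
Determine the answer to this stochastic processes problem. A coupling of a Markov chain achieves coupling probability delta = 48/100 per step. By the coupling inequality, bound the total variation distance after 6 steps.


TV distance bound <= (1-delta)^n
= (1 - 0.4800)^6
= 0.5200^6
= 0.0198

0.0198


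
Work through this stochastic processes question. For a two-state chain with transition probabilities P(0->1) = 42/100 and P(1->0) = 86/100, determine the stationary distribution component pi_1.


Stationary distribution: pi_0 = p10/(p01+p10), pi_1 = p01/(p01+p10)
p01 = 0.4200, p10 = 0.8600
pi_1 = 0.3281

0.3281


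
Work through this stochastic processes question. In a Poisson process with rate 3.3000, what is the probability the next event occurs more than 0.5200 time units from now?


P(X > t) = exp(-lambda * t)
= exp(-3.3000 * 0.5200)
= exp(-1.7160) = 0.1798

0.1798


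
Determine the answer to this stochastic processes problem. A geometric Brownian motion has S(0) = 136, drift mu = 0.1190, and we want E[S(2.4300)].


E[S(t)] = S(0) * exp(mu * t)
= 136 * exp(0.1190 * 2.4300)
= 136 * 1.3353
= 181.6033

181.6033


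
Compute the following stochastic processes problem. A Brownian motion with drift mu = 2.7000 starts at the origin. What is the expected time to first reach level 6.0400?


Expected first passage time = a/mu
= 6.0400/2.7000
= 2.2370

2.2370


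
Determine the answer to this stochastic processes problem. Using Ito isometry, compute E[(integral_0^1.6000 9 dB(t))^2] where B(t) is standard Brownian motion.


By Ito isometry: E[(int f dB)^2] = int f^2 dt
= 9^2 * 1.6000
= 81 * 1.6000 = 129.6000

129.6000


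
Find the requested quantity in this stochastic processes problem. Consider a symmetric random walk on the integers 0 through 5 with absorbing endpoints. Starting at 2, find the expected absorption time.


For symmetric RW on 0,...,N with absorbing barriers, E(i) = i*(N-i)
E(2) = 2 * 3 = 6

6
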